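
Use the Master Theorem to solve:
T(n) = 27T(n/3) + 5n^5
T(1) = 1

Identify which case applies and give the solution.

a=27, b=3, f(n)=5n^5. log_3(27) = 3. Since c=5 > 3 and the regularity condition holds (27(n/3)^5 = (27/3^5)n^5 with 27/3^5 < 1), Case 3 applies: T(n) = Θ(f(n)) = O(n^5).

Answer: O(n^5) - Case 3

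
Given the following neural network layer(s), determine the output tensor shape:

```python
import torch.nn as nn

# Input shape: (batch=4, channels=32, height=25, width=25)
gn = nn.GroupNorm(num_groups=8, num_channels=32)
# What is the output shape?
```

Input: (4, 32, 25, 25) -> Output: (4, 32, 25, 25)

Answer: (4, 32, 25, 25)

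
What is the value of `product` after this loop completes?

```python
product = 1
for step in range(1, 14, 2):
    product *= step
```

Product of 1, 3, 5, ... up to 13
`product` takes the values: 1 → 3 → 15 → 105 → 945 → 10395 → 135135

Answer: 135135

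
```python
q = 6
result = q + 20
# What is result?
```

Trace:
`q = 6` → q = 6
`result = q + 20` → result = 26
So result = 26

Answer: 26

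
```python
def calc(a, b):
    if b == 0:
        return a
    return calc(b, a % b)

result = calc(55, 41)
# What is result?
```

calc(55, 41) -> calc(41, 14) -> calc(14, 13) -> calc(13, 1) -> calc(1, 0) -> 1

Answer: 1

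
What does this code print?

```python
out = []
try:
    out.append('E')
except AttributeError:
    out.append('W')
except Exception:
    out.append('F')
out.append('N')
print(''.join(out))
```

Execution trace: 'E' (try body, no exception) → 'N' (after the try/except). Output: EN

Answer: EN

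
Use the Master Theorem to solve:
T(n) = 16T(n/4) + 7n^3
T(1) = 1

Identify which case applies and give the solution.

a=16, b=4, f(n)=7n^3. log_4(16) = 2. Since c=3 > 2 and the regularity condition holds (16(n/4)^3 = (16/4^3)n^3 with 16/4^3 < 1), Case 3 applies: T(n) = Θ(f(n)) = O(n^3).

Answer: O(n^3) - Case 3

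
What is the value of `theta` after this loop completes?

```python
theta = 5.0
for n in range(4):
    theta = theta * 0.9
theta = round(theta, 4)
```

Exponential decay: 5.0 * 0.9^4
`theta` takes the values: 5.0 → 4.5 → 4.05 → 3.645 → 3.2805

Answer: 3.2805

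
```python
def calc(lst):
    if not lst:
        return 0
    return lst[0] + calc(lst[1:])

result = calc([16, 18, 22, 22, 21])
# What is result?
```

16 + 18 + 22 + 22 + 21 + 0 = 99

Answer: 99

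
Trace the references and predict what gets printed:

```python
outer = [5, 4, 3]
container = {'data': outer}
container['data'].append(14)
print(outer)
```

Key concept: dict holds reference to list.
Step by step:
`outer = [5, 4, 3]` → outer = [5, 4, 3]
`container = {'data': outer}` → container = {'data': [5, 4, 3]}
`container['data'].append(14)` → outer = [5, 4, 3, 14]; container = {'data': [5, 4, 3, 14]}
`print(outer)` → prints [5, 4, 3, 14]

Answer: [5, 4, 3, 14]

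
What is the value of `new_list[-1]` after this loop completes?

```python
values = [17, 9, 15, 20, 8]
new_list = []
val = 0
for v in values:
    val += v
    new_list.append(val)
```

Cumulative sum ends at 69
`new_list` takes the values: [] → [17] → [17, 26] → [17, 26, 41] → [17, 26, 41, 61] → [17, 26, 41, 61, 69]
So `new_list[-1]` = 69

Answer: 69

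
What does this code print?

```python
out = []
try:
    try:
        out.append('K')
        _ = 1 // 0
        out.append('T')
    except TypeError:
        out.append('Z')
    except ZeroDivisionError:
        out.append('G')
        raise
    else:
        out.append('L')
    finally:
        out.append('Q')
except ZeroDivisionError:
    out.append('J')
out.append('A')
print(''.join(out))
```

Execution trace: 'K' (try body) → 'G' (except ZeroDivisionError) → 'Q' (finally) → 'J' (outer except ZeroDivisionError) → 'A' (after the try/except). Output: KGQJA

Answer: KGQJA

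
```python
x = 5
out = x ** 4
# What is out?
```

Trace:
`x = 5` → x = 5
`out = x ** 4` → out = 625
So out = 625

Answer: 625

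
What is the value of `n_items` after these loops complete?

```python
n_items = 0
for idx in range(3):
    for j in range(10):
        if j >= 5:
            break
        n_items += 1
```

Inner breaks at 5, outer runs 3 times
`n_items` takes the values: 0 → 1 → 2 → 3 → 4 → 5 → 6 → 7 → 8 → 9 → 10 → 11 → 12 → 13 → 14 → 15

Answer: 15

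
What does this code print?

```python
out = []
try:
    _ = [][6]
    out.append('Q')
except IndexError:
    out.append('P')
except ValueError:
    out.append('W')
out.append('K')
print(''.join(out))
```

Execution trace: 'P' (except IndexError) → 'K' (after the try/except). Output: PK

Answer: PK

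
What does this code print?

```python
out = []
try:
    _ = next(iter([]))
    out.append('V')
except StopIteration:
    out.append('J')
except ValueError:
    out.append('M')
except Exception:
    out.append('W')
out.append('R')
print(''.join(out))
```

Execution trace: 'J' (except StopIteration) → 'R' (after the try/except). Output: JR

Answer: JR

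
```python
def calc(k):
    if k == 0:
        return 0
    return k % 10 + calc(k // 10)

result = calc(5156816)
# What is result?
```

Sum of digits of 5156816: 6 + 1 + 8 + 6 + 5 + 1 + 5 = 32

Answer: 32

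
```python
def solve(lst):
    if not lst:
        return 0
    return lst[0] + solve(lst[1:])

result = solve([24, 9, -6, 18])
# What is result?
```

24 + 9 + (-6) + 18 + 0 = 45

Answer: 45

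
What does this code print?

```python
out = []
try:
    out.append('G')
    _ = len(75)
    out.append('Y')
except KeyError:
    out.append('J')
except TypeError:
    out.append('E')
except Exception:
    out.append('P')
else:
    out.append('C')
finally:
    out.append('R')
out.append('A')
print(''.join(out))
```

Execution trace: 'G' (try body) → 'E' (except TypeError) → 'R' (finally) → 'A' (after the try/except). Output: GERA

Answer: GERA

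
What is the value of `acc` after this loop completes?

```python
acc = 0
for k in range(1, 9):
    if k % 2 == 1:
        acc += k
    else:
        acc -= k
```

Add odd, subtract even
`acc` takes the values: 0 → 1 → -1 → 2 → -2 → 3 → -3 → 4 → -4

Answer: -4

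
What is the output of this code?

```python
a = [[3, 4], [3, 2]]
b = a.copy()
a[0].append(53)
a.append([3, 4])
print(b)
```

Key concept: shallow copy with nested lists.
Step by step:
`a = [[3, 4], [3, 2]]` → a = [[3, 4], [3, 2]]
`b = a.copy()` → b = [[3, 4], [3, 2]]
`a[0].append(53)` → a = [[3, 4, 53], [3, 2]]; b = [[3, 4, 53], [3, 2]]
`a.append([3, 4])` → a = [[3, 4, 53], [3, 2], [3, 4]]
`print(b)` → prints [[3, 4, 53], [3, 2]]

Answer: [[3, 4, 53], [3, 2]]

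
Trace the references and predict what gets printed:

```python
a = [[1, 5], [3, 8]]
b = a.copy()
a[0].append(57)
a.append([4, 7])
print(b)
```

Key concept: shallow copy with nested lists.
Step by step:
`a = [[1, 5], [3, 8]]` → a = [[1, 5], [3, 8]]
`b = a.copy()` → b = [[1, 5], [3, 8]]
`a[0].append(57)` → a = [[1, 5, 57], [3, 8]]; b = [[1, 5, 57], [3, 8]]
`a.append([4, 7])` → a = [[1, 5, 57], [3, 8], [4, 7]]
`print(b)` → prints [[1, 5, 57], [3, 8]]

Answer: [[1, 5, 57], [3, 8]]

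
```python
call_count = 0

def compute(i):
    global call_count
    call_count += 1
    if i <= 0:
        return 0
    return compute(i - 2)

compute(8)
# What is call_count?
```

Linear recursion stepping by 2: 5 calls from i=8 down to ≤0.

Answer: 5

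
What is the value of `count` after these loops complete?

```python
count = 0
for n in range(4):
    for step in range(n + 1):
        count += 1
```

Triangle: 1 + 2 + ... + 4
`count` takes the values: 0 → 1 → 2 → 3 → 4 → 5 → 6 → 7 → 8 → 9 → 10

Answer: 10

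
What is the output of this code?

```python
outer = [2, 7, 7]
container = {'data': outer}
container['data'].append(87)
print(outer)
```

Key concept: dict holds reference to list.
Step by step:
`outer = [2, 7, 7]` → outer = [2, 7, 7]
`container = {'data': outer}` → container = {'data': [2, 7, 7]}
`container['data'].append(87)` → outer = [2, 7, 7, 87]; container = {'data': [2, 7, 7, 87]}
`print(outer)` → prints [2, 7, 7, 87]

Answer: [2, 7, 7, 87]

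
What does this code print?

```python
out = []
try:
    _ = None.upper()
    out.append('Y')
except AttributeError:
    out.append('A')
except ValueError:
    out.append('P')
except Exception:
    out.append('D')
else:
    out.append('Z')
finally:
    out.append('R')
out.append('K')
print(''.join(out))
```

Execution trace: 'A' (except AttributeError) → 'R' (finally) → 'K' (after the try/except). Output: ARK

Answer: ARK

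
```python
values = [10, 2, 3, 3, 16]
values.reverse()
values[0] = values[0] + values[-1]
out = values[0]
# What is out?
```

Trace:
`values = [10, 2, 3, 3, 16]` → values = [10, 2, 3, 3, 16]
`values.reverse()` → values = [16, 3, 3, 2, 10]
`values[0] = values[0] + values[-1]` → values = [26, 3, 3, 2, 10]
`out = values[0]` → out = 26
So out = 26

Answer: 26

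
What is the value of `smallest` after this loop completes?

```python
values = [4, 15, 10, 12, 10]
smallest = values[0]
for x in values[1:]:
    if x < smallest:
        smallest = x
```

Minimum of [4, 15, 10, 12, 10]
`smallest` takes the values: 4

Answer: 4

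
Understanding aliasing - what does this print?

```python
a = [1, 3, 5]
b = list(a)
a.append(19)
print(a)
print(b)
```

Key concept: list() constructor creates copy.
Step by step:
`a = [1, 3, 5]` → a = [1, 3, 5]
`b = list(a)` → b = [1, 3, 5]
`a.append(19)` → a = [1, 3, 5, 19]
`print(a)` → prints [1, 3, 5, 19]
`print(b)` → prints [1, 3, 5]

Answer:
[1, 3, 5, 19]
[1, 3, 5]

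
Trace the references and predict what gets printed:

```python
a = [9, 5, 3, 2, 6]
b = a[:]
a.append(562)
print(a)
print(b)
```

Key concept: slice [:] creates copy.
Step by step:
`a = [9, 5, 3, 2, 6]` → a = [9, 5, 3, 2, 6]
`b = a[:]` → b = [9, 5, 3, 2, 6]
`a.append(562)` → a = [9, 5, 3, 2, 6, 562]
`print(a)` → prints [9, 5, 3, 2, 6, 562]
`print(b)` → prints [9, 5, 3, 2, 6]

Answer:
[9, 5, 3, 2, 6, 562]
[9, 5, 3, 2, 6]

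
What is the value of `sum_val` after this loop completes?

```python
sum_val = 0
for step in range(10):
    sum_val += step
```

Sum of 0 to 9 = 45
`sum_val` takes the values: 0 → 1 → 3 → 6 → 10 → 15 → 21 → 28 → 36 → 45

Answer: 45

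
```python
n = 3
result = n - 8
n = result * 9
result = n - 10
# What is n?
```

Trace:
`n = 3` → n = 3
`result = n - 8` → result = -5
`n = result * 9` → n = -45
`result = n - 10` → result = -55
So n = -45

Answer: -45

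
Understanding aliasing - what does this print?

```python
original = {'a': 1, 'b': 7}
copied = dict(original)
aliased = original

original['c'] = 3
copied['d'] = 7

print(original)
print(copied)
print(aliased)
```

Key concept: dict() creates copy, assignment creates alias.
Step by step:
`original = {'a': 1, 'b': 7}` → original = {'a': 1, 'b': 7}
`copied = dict(original)` → copied = {'a': 1, 'b': 7}
`aliased = original` → aliased = {'a': 1, 'b': 7} (same object as original)
`original['c'] = 3` → original = {'a': 1, 'b': 7, 'c': 3} (same object as aliased); aliased = {'a': 1, 'b': 7, 'c': 3} (same object as original)
`copied['d'] = 7` → copied = {'a': 1, 'b': 7, 'd': 7}
`print(original)` → prints {'a': 1, 'b': 7, 'c': 3}
`print(copied)` → prints {'a': 1, 'b': 7, 'd': 7}
`print(aliased)` → prints {'a': 1, 'b': 7, 'c': 3}

Answer:
{'a': 1, 'b': 7, 'c': 3}
{'a': 1, 'b': 7, 'd': 7}
{'a': 1, 'b': 7, 'c': 3}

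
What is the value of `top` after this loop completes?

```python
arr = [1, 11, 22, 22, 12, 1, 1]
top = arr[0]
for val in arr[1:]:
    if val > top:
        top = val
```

Maximum of [1, 11, 22, 22, 12, 1, 1]
`top` takes the values: 1 → 11 → 22

Answer: 22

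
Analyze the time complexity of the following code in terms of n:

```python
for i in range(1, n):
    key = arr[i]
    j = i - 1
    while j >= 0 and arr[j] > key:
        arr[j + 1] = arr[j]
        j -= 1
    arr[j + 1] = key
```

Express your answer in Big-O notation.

This is Insertion sort. Time complexity: O(n²).

Answer: O(n²)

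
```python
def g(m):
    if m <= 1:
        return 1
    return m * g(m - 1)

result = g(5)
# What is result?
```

g(5) = 5 * 4 * 3 * 2 * 1 = 120

Answer: 120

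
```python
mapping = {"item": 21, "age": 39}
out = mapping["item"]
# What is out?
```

Trace:
`mapping = {"item": 21, "age": 39}` → mapping = {'item': 21, 'age': 39}
`out = mapping["item"]` → out = 21
So out = 21

Answer: 21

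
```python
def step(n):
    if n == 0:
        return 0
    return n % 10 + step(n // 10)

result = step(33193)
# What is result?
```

Sum of digits of 33193: 3 + 9 + 1 + 3 + 3 = 19

Answer: 19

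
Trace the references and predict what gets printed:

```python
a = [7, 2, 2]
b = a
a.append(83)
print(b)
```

Key concept: basic list aliasing.
Step by step:
`a = [7, 2, 2]` → a = [7, 2, 2]
`b = a` → b = [7, 2, 2] (same object as a)
`a.append(83)` → a = [7, 2, 2, 83] (same object as b); b = [7, 2, 2, 83] (same object as a)
`print(b)` → prints [7, 2, 2, 83]

Answer: [7, 2, 2, 83]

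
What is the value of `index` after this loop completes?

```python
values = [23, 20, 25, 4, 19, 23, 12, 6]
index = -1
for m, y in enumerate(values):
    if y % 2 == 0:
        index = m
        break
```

First even number index in [23, 20, 25, 4, 19, 23, 12, 6]
`index` takes the values: -1 → 1

Answer: 1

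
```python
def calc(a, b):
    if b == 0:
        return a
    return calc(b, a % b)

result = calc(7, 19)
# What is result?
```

calc(7, 19) -> calc(19, 7) -> calc(7, 5) -> calc(5, 2) -> calc(2, 1) -> calc(1, 0) -> 1

Answer: 1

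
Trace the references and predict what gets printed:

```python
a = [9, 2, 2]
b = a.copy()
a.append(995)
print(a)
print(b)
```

Key concept: list.copy() creates independent copy.
Step by step:
`a = [9, 2, 2]` → a = [9, 2, 2]
`b = a.copy()` → b = [9, 2, 2]
`a.append(995)` → a = [9, 2, 2, 995]
`print(a)` → prints [9, 2, 2, 995]
`print(b)` → prints [9, 2, 2]

Answer:
[9, 2, 2, 995]
[9, 2, 2]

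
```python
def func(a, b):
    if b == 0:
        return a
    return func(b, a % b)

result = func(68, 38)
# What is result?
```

func(68, 38) -> func(38, 30) -> func(30, 8) -> func(8, 6) -> func(6, 2) -> func(2, 0) -> 2

Answer: 2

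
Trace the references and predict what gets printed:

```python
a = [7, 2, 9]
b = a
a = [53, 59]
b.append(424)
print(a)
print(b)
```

Key concept: rebinding vs mutation: a is rebound to a new list, b still points at the original.
Step by step:
`a = [7, 2, 9]` → a = [7, 2, 9]
`b = a` → b = [7, 2, 9] (same object as a)
`a = [53, 59]` → a = [53, 59]
`b.append(424)` → b = [7, 2, 9, 424]
`print(a)` → prints [53, 59]
`print(b)` → prints [7, 2, 9, 424]

Answer:
[53, 59]
[7, 2, 9, 424]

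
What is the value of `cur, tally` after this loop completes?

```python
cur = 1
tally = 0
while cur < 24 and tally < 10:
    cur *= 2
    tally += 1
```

Double until >= 24 or 10 iterations
`cur, tally` takes the values: (1, 0) → (2, 0) → (2, 1) → (4, 1) → (4, 2) → (8, 2) → (8, 3) → (16, 3) → (16, 4) → (32, 4) → (32, 5)

Answer: 32, 5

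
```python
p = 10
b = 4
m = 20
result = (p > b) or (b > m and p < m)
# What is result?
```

Trace:
`p = 10` → p = 10
`b = 4` → b = 4
`m = 20` → m = 20
`result = (p > b) or (b > m and p < m)` → result = True
So result = True

Answer: True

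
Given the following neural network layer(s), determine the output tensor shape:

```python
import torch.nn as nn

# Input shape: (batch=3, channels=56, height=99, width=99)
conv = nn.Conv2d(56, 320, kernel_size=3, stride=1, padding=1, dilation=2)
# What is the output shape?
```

Input: (3, 56, 99, 99) -> Output: (3, 320, 97, 97)

Answer: (3, 320, 97, 97)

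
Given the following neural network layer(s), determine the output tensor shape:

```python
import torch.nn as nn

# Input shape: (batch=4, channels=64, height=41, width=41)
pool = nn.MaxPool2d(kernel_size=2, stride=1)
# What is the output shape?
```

Input: (4, 64, 41, 41) -> Output: (4, 64, 40, 40)

Answer: (4, 64, 40, 40)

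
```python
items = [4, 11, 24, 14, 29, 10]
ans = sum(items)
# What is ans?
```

Trace:
`items = [4, 11, 24, 14, 29, 10]` → items = [4, 11, 24, 14, 29, 10]
`ans = sum(items)` → ans = 92
So ans = 92

Answer: 92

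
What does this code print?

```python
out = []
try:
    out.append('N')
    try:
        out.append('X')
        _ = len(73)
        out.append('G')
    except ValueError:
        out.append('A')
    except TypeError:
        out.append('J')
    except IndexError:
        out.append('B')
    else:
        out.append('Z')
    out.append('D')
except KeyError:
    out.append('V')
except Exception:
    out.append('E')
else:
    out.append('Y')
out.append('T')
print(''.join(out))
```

Execution trace: 'N' (try body) → 'X' (inner try body) → 'J' (inner except TypeError) → 'D' (try body, no exception) → 'Y' (else) → 'T' (after the try/except). Output: NXJDYT

Answer: NXJDYT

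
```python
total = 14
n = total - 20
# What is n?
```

Trace:
`total = 14` → total = 14
`n = total - 20` → n = -6
So n = -6

Answer: -6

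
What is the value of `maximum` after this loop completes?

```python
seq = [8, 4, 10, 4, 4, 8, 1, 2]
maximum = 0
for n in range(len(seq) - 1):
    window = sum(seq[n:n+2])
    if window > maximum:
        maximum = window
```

Max sum of 2-element window in [8, 4, 10, 4, 4, 8, 1, 2]
`maximum` takes the values: 0 → 12 → 14

Answer: 14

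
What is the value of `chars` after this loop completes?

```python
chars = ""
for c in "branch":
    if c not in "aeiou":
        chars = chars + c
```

Remove vowels from 'branch'
`chars` takes the values: "" → "b" → "br" → "brn" → "brnc" → "brnch"

Answer: "brnch"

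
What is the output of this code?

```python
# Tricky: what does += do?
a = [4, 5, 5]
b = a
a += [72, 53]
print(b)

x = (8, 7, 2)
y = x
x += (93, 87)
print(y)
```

Key concept: += behavior differs for mutable vs immutable.
Step by step:
`a = [4, 5, 5]` → a = [4, 5, 5]
`b = a` → b = [4, 5, 5] (same object as a)
`a += [72, 53]` → a = [4, 5, 5, 72, 53] (same object as b); b = [4, 5, 5, 72, 53] (same object as a)
`print(b)` → prints [4, 5, 5, 72, 53]
`x = (8, 7, 2)` → x = (8, 7, 2)
`y = x` → y = (8, 7, 2)
`x += (93, 87)` → x = (8, 7, 2, 93, 87)
`print(y)` → prints (8, 7, 2)

Answer:
[4, 5, 5, 72, 53]
(8, 7, 2)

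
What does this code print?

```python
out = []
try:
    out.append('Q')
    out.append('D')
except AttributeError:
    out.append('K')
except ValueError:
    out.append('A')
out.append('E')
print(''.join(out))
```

Execution trace: 'Q' (try body) → 'D' (try body, no exception) → 'E' (after the try/except). Output: QDE

Answer: QDE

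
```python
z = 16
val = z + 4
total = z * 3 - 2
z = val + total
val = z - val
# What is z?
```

Trace:
`z = 16` → z = 16
`val = z + 4` → val = 20
`total = z * 3 - 2` → total = 46
`z = val + total` → z = 66
`val = z - val` → val = 46
So z = 66

Answer: 66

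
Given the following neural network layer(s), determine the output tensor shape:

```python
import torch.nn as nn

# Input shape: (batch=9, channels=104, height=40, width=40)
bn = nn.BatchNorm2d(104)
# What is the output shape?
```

Input: (9, 104, 40, 40) -> Output: (9, 104, 40, 40)

Answer: (9, 104, 40, 40)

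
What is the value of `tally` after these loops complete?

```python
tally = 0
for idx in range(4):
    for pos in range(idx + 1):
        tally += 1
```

Triangle: 1 + 2 + ... + 4
`tally` takes the values: 0 → 1 → 2 → 3 → 4 → 5 → 6 → 7 → 8 → 9 → 10

Answer: 10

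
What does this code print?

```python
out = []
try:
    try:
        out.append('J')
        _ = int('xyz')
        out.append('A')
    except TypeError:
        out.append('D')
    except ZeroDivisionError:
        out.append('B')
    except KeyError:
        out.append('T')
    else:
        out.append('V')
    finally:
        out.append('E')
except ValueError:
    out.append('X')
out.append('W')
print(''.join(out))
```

Execution trace: 'J' (try body) → 'E' (finally) → 'X' (outer except ValueError) → 'W' (after the try/except). Output: JEXW

Answer: JEXW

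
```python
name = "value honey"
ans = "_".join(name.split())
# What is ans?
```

Trace:
`name = "value honey"` → name = 'value honey'
`ans = "_".join(name.split())` → ans = 'value_honey'
So ans = 'value_honey'

Answer: 'value_honey'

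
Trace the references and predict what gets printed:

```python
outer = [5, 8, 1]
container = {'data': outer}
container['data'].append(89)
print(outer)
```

Key concept: dict holds reference to list.
Step by step:
`outer = [5, 8, 1]` → outer = [5, 8, 1]
`container = {'data': outer}` → container = {'data': [5, 8, 1]}
`container['data'].append(89)` → outer = [5, 8, 1, 89]; container = {'data': [5, 8, 1, 89]}
`print(outer)` → prints [5, 8, 1, 89]

Answer: [5, 8, 1, 89]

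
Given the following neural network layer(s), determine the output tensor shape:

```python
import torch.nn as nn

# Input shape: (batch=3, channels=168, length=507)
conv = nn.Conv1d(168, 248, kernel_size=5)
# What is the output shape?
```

Input: (3, 168, 507) -> Output: (3, 248, 503)

Answer: (3, 248, 503)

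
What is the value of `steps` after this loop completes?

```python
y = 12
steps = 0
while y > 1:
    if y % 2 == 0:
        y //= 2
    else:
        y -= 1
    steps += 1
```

Steps to reduce 12 to 1
`steps` takes the values: 0 → 1 → 2 → 3 → 4

Answer: 4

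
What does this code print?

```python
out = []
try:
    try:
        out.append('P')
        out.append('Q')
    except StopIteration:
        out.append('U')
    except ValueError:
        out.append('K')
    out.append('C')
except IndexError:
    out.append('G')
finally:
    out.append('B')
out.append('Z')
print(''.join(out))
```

Execution trace: 'P' (inner try body) → 'Q' (inner try body, no exception) → 'C' (try body, no exception) → 'B' (finally) → 'Z' (after the try/except). Output: PQCBZ

Answer: PQCBZ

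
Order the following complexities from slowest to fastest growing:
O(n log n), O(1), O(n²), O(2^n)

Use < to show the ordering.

Ordered by growth rate: O(1) < O(n log n) < O(n²) < O(2^n)

Answer: O(1) < O(n log n) < O(n²) < O(2^n)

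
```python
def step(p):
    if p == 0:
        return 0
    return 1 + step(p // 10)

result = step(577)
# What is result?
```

Count of digits of 577: 3

Answer: 3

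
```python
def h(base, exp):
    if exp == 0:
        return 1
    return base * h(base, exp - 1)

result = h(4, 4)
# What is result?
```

h(4, 4) = 4 * 4 * 4 * 4 = 256

Answer: 256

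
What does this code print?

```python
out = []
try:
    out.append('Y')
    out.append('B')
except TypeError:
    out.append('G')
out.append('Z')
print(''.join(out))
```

Execution trace: 'Y' (try body) → 'B' (try body, no exception) → 'Z' (after the try/except). Output: YBZ

Answer: YBZ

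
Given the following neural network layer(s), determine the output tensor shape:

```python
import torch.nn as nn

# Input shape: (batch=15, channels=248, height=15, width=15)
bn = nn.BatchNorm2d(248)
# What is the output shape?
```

Input: (15, 248, 15, 15) -> Output: (15, 248, 15, 15)

Answer: (15, 248, 15, 15)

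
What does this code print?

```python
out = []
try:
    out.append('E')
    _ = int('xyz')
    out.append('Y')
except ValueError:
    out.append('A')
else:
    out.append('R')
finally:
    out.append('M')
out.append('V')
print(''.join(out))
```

Execution trace: 'E' (try body) → 'A' (except ValueError) → 'M' (finally) → 'V' (after the try/except). Output: EAMV

Answer: EAMV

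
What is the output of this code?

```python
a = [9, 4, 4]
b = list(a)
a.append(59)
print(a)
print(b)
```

Key concept: list() constructor creates copy.
Step by step:
`a = [9, 4, 4]` → a = [9, 4, 4]
`b = list(a)` → b = [9, 4, 4]
`a.append(59)` → a = [9, 4, 4, 59]
`print(a)` → prints [9, 4, 4, 59]
`print(b)` → prints [9, 4, 4]

Answer:
[9, 4, 4, 59]
[9, 4, 4]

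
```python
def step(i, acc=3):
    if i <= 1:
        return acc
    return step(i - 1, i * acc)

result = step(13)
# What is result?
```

Accumulator trace (n, acc): (13, 3) -> (12, 39) -> (11, 468) -> (10, 5148) -> (9, 51480) -> (8, 463320) -> (7, 3706560) -> (6, 25945920) -> (5, 155675520) -> (4, 778377600) -> (3, 3113510400) -> (2, 9340531200) -> (1, 18681062400) -> return 18681062400

Answer: 18681062400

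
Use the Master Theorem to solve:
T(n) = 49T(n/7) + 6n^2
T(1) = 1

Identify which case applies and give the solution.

a=49, b=7, f(n)=6n^2. log_7(49) = 2. Since c=2 = 2, Case 2 applies: T(n) = Θ(n^log_b(a) · log n) = O(n^2 log n).

Answer: O(n^2 log n) - Case 2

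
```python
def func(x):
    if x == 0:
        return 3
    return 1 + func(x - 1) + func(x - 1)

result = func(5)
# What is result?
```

func(x) = 1 + 2·func(x-1), func(0)=3. Closed form: (3+1)·2^5 - 1 = 127.

Answer: 127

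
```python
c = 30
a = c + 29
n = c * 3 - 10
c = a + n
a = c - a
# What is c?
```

Trace:
`c = 30` → c = 30
`a = c + 29` → a = 59
`n = c * 3 - 10` → n = 80
`c = a + n` → c = 139
`a = c - a` → a = 80
So c = 139

Answer: 139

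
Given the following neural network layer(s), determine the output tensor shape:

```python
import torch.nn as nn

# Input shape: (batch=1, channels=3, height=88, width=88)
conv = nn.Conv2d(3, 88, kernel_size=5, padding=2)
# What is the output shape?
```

Input: (1, 3, 88, 88) -> Output: (1, 88, 88, 88)

Answer: (1, 88, 88, 88)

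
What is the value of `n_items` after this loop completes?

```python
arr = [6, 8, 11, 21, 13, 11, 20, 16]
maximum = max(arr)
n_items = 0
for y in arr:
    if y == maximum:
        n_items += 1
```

Count of max value 21 in [6, 8, 11, 21, 13, 11, 20, 16]
`n_items` takes the values: 0 → 1

Answer: 1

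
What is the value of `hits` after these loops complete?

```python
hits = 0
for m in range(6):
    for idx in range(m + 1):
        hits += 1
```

Triangle: 1 + 2 + ... + 6
`hits` takes the values: 0 → 1 → 2 → 3 → 4 → 5 → 6 → 7 → 8 → 9 → 10 → 11 → 12 → 13 → 14 → 15 → 16 → 17 → 18 → 19 → 20 → 21

Answer: 21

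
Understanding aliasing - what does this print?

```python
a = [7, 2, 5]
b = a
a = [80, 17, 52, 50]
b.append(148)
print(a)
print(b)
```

Key concept: rebinding vs mutation: a is rebound to a new list, b still points at the original.
Step by step:
`a = [7, 2, 5]` → a = [7, 2, 5]
`b = a` → b = [7, 2, 5] (same object as a)
`a = [80, 17, 52, 50]` → a = [80, 17, 52, 50]
`b.append(148)` → b = [7, 2, 5, 148]
`print(a)` → prints [80, 17, 52, 50]
`print(b)` → prints [7, 2, 5, 148]

Answer:
[80, 17, 52, 50]
[7, 2, 5, 148]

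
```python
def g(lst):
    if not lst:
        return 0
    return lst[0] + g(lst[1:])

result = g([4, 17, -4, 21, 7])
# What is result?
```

4 + 17 + (-4) + 21 + 7 + 0 = 45

Answer: 45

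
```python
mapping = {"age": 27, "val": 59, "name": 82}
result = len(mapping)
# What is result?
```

Trace:
`mapping = {"age": 27, "val": 59, "name": 82}` → mapping = {'age': 27, 'val': 59, 'name': 82}
`result = len(mapping)` → result = 3
So result = 3

Answer: 3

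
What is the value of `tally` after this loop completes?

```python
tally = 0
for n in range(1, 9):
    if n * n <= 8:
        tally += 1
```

Count numbers where n² ≤ 8
`tally` takes the values: 0 → 1 → 2

Answer: 2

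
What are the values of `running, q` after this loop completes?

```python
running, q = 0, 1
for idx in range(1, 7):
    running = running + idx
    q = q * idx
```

Sum and factorial of 1 to 6
`running, q` takes the values: (0, 1) → (1, 1) → (3, 1) → (3, 2) → (6, 2) → (6, 6) → (10, 6) → (10, 24) → (15, 24) → (15, 120) → (21, 120) → (21, 720)

Answer: 21, 720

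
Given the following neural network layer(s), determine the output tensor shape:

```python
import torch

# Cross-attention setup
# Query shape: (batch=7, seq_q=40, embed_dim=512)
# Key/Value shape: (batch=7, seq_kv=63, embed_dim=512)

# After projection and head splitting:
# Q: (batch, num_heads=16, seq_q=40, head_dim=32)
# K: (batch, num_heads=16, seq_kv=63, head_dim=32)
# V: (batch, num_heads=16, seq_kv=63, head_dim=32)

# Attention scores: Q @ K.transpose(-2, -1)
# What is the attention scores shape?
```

Input: (7, 40, 512) -> Output: (7, 16, 40, 63)

Answer: (7, 16, 40, 63)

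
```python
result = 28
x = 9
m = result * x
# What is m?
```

Trace:
`result = 28` → result = 28
`x = 9` → x = 9
`m = result * x` → m = 252
So m = 252

Answer: 252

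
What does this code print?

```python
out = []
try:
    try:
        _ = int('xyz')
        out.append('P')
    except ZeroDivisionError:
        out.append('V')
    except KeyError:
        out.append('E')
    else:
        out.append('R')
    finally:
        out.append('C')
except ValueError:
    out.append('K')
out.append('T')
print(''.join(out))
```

Execution trace: 'C' (finally) → 'K' (outer except ValueError) → 'T' (after the try/except). Output: CKT

Answer: CKT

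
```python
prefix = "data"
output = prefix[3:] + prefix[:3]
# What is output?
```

Trace:
`prefix = "data"` → prefix = 'data'
`output = prefix[3:] + prefix[:3]` → output = 'adat'
So output = 'adat'

Answer: 'adat'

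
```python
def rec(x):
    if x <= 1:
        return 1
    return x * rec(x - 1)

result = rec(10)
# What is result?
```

rec(10) = 10 * 9 * 8 * 7 * 6 * 5 * 4 * 3 * 2 * 1 = 3628800

Answer: 3628800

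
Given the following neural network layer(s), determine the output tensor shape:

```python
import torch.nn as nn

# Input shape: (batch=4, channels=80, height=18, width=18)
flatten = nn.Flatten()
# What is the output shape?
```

Input: (4, 80, 18, 18) -> Output: (4, 25920)

Answer: (4, 25920)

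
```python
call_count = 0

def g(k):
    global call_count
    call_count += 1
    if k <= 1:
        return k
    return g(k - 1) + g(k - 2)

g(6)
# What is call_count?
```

Calls(k) = 1 + Calls(k-1) + Calls(k-2); Calls(0)=Calls(1)=1. For k=6 this gives 25.

Answer: 25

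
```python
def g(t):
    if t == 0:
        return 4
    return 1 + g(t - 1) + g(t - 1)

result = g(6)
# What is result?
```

g(t) = 1 + 2·g(t-1), g(0)=4. Closed form: (4+1)·2^6 - 1 = 319.

Answer: 319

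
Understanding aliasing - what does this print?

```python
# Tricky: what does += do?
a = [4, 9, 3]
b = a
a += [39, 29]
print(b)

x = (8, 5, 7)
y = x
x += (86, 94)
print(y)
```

Key concept: += behavior differs for mutable vs immutable.
Step by step:
`a = [4, 9, 3]` → a = [4, 9, 3]
`b = a` → b = [4, 9, 3] (same object as a)
`a += [39, 29]` → a = [4, 9, 3, 39, 29] (same object as b); b = [4, 9, 3, 39, 29] (same object as a)
`print(b)` → prints [4, 9, 3, 39, 29]
`x = (8, 5, 7)` → x = (8, 5, 7)
`y = x` → y = (8, 5, 7)
`x += (86, 94)` → x = (8, 5, 7, 86, 94)
`print(y)` → prints (8, 5, 7)

Answer:
[4, 9, 3, 39, 29]
(8, 5, 7)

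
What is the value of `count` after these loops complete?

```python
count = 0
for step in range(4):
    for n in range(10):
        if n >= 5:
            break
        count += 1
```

Inner breaks at 5, outer runs 4 times
`count` takes the values: 0 → 1 → 2 → 3 → 4 → 5 → 6 → 7 → 8 → 9 → 10 → 11 → 12 → 13 → 14 → 15 → 16 → 17 → 18 → 19 → 20

Answer: 20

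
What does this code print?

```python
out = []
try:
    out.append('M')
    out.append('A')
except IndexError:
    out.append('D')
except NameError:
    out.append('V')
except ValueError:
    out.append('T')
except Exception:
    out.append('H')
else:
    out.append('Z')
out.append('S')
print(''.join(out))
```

Execution trace: 'M' (try body) → 'A' (try body, no exception) → 'Z' (else) → 'S' (after the try/except). Output: MAZS

Answer: MAZS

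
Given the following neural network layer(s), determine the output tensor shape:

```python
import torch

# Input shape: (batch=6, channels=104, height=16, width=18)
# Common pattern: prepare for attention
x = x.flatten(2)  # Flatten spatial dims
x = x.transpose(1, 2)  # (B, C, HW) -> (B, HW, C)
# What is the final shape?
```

Input: (6, 104, 16, 18) -> after flatten(2): (6, 104, 288) -> Output: (6, 288, 104)

Answer: (6, 288, 104)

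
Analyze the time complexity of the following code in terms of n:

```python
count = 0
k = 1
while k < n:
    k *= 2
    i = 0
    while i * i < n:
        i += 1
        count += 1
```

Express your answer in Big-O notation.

Each loop level contributes: log n × √n. Multiplying the contributions gives O(√n log n).

Answer: O(√n log n)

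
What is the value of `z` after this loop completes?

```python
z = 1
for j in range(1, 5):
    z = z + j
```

Start at 1, add 1 through 4
`z` takes the values: 1 → 2 → 4 → 7 → 11

Answer: 11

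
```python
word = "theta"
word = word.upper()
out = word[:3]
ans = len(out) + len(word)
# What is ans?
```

Trace:
`word = "theta"` → word = 'theta'
`word = word.upper()` → word = 'THETA'
`out = word[:3]` → out = 'THE'
`ans = len(out) + len(word)` → ans = 8
So ans = 8

Answer: 8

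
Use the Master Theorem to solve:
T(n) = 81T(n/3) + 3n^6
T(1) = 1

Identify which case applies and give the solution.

a=81, b=3, f(n)=3n^6. log_3(81) = 4. Since c=6 > 4 and the regularity condition holds (81(n/3)^6 = (81/3^6)n^6 with 81/3^6 < 1), Case 3 applies: T(n) = Θ(f(n)) = O(n^6).

Answer: O(n^6) - Case 3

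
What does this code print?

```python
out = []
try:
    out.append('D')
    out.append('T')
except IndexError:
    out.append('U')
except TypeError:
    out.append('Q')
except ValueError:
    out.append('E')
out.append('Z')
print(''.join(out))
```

Execution trace: 'D' (try body) → 'T' (try body, no exception) → 'Z' (after the try/except). Output: DTZ

Answer: DTZ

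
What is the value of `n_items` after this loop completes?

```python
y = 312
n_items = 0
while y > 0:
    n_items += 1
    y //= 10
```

Count digits by repeated division by 10
`n_items` takes the values: 0 → 1 → 2 → 3

Answer: 3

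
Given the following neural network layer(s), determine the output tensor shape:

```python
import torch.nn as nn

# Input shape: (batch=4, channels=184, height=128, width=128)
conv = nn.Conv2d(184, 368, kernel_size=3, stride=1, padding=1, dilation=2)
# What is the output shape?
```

Input: (4, 184, 128, 128) -> Output: (4, 368, 126, 126)

Answer: (4, 368, 126, 126)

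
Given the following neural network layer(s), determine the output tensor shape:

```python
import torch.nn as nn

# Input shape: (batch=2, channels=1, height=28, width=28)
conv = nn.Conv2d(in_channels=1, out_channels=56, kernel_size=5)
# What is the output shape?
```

Input: (2, 1, 28, 28) -> Output: (2, 56, 24, 24)

Answer: (2, 56, 24, 24)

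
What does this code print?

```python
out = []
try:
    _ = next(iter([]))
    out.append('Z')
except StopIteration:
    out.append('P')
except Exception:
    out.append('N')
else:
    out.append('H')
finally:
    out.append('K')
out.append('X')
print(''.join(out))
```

Execution trace: 'P' (except StopIteration) → 'K' (finally) → 'X' (after the try/except). Output: PKX

Answer: PKX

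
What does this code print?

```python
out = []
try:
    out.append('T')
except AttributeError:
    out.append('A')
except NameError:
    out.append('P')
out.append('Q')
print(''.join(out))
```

Execution trace: 'T' (try body, no exception) → 'Q' (after the try/except). Output: TQ

Answer: TQ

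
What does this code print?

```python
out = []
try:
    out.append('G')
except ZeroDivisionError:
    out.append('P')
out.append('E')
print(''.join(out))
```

Execution trace: 'G' (try body, no exception) → 'E' (after the try/except). Output: GE

Answer: GE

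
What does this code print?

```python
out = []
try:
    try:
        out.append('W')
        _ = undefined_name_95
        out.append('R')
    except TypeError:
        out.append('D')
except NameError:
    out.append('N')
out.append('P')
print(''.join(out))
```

Execution trace: 'W' (try body) → 'N' (outer except NameError) → 'P' (after the try/except). Output: WNP

Answer: WNP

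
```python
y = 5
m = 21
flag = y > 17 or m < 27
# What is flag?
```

Trace:
`y = 5` → y = 5
`m = 21` → m = 21
`flag = y > 17 or m < 27` → flag = True
So flag = True

Answer: True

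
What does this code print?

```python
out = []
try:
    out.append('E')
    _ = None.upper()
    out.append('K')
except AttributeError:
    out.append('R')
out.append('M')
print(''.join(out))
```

Execution trace: 'E' (try body) → 'R' (except AttributeError) → 'M' (after the try/except). Output: ERM

Answer: ERM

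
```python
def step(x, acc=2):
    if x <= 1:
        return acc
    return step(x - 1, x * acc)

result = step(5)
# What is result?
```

Accumulator trace (n, acc): (5, 2) -> (4, 10) -> (3, 40) -> (2, 120) -> (1, 240) -> return 240

Answer: 240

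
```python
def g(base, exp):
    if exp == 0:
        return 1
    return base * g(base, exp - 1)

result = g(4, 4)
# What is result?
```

g(4, 4) = 4 * 4 * 4 * 4 = 256

Answer: 256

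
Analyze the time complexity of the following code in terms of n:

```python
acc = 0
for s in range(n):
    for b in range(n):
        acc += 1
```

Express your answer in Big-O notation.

Each loop level contributes: n × n. Multiplying the contributions gives O(n^2).

Answer: O(n^2)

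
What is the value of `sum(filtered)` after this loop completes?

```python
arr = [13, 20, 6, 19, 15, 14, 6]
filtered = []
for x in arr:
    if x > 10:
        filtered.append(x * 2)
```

Sum of doubled values > 10
`filtered` takes the values: [] → [26] → [26, 40] → [26, 40, 38] → [26, 40, 38, 30] → [26, 40, 38, 30, 28]
So `sum(filtered)` = 162

Answer: 162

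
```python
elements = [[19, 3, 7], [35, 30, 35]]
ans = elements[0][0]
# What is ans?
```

Trace:
`elements = [[19, 3, 7], [35, 30, 35]]` → elements = [[19, 3, 7], [35, 30, 35]]
`ans = elements[0][0]` → ans = 19
So ans = 19

Answer: 19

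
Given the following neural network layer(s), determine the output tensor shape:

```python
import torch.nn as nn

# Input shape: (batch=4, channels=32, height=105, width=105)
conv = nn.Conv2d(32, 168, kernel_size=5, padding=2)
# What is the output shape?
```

Input: (4, 32, 105, 105) -> Output: (4, 168, 105, 105)

Answer: (4, 168, 105, 105)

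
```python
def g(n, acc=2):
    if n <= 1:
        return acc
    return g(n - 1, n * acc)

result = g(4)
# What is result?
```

Accumulator trace (n, acc): (4, 2) -> (3, 8) -> (2, 24) -> (1, 48) -> return 48

Answer: 48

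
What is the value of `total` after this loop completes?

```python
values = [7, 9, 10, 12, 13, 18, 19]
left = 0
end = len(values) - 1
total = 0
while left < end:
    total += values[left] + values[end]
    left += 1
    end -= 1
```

Sum of pairs from ends
`total` takes the values: 0 → 26 → 53 → 76

Answer: 76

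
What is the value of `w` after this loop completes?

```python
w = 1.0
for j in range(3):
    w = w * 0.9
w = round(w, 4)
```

Exponential decay: 1.0 * 0.9^3
`w` takes the values: 1.0 → 0.9 → 0.81 → 0.729

Answer: 0.729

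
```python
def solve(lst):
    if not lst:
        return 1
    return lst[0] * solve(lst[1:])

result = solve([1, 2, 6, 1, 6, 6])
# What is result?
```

Product over [1, 2, 6, 1, 6, 6] = 1 * 2 * 6 * 1 * 6 * 6 = 432

Answer: 432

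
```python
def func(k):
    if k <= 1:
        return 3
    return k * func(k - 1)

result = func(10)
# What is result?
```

func(10) = 10 * 9 * 8 * 7 * 6 * 5 * 4 * 3 * 2 * 3 = 10886400

Answer: 10886400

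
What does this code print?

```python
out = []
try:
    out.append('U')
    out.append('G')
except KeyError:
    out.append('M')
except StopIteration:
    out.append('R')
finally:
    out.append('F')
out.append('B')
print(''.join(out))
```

Execution trace: 'U' (try body) → 'G' (try body, no exception) → 'F' (finally) → 'B' (after the try/except). Output: UGFB

Answer: UGFB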